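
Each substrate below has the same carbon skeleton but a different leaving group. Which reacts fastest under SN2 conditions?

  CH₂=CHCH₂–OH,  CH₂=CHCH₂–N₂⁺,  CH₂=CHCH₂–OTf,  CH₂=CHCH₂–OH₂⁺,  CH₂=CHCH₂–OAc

CH₂=CHCH₂–N₂⁺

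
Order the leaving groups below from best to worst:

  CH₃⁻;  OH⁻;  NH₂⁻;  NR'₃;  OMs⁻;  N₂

N₂ > OMs⁻ > NR'₃ > OH⁻ > NH₂⁻ > CH₃⁻

A good leaving group is a weak base: the lower the pKₐ of its conjugate acid, the more readily it departs.
N₂: no meaningful conjugate acid; N₂ departs as an exceptionally stable neutral molecule
OMs⁻: pKₐ(CH₃SO₃H (MsOH)) ≈ -1.9
NR'₃: pKₐ(R'₃NH⁺) ≈ 10.7
OH⁻: pKₐ(H₂O) ≈ 15.7
NH₂⁻: pKₐ(NH₃) ≈ 38
CH₃⁻: pKₐ(CH₄) ≈ 48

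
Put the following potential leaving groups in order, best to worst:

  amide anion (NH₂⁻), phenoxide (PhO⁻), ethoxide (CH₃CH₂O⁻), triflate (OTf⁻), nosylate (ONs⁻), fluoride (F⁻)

triflate (OTf⁻) > nosylate (ONs⁻) > fluoride (F⁻) > phenoxide (PhO⁻) > ethoxide (CH₃CH₂O⁻) > amide anion (NH₂⁻)

Rank by basicity of the departing species: weakest base leaves most easily.
triflate (OTf⁻): pKₐ(CF₃SO₃H (triflic acid)) ≈ -14 — charge spread over three oxygens and a CF₃ group; the premier leaving group in synthesis
nosylate (ONs⁻): pKₐ(p-O₂NC₆H₄SO₃H) ≈ -3.5 — p-nitro group further stabilises the sulfonate
fluoride (F⁻): pKₐ(HF) ≈ 3.2 — small and strongly basic; the poor halide leaving group
phenoxide (PhO⁻): pKₐ(C₆H₅OH (phenol)) ≈ 10 — resonance into the ring helps, but still a poor LG
ethoxide (CH₃CH₂O⁻): pKₐ(CH₃CH₂OH) ≈ 16
amide anion (NH₂⁻): pKₐ(NH₃) ≈ 38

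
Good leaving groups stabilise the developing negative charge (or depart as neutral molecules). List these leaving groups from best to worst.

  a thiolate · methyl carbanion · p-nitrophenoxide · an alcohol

an alcohol > p-nitrophenoxide > a thiolate > methyl carbanion

Leaving-group ability tracks the stability of the departed species; conjugate-acid pKₐ is the usual yardstick (lower pKₐ → better LG).
an alcohol: pKₐ(R'OH₂⁺) ≈ -2.4 — neutral; leaves from a protonated ether (an oxonium ion, R–O(H)R'⁺)
p-nitrophenoxide: pKₐ(p-nitrophenol) ≈ 7.2
a thiolate: pKₐ(RSH (a thiol)) ≈ 10.5
methyl carbanion: pKₐ(CH₄) ≈ 48 — unstabilised carbanion; the worst conceivable leaving group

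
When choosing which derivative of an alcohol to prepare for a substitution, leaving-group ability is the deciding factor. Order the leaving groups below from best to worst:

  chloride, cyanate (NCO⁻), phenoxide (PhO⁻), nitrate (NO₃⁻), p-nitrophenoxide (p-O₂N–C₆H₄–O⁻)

chloride > nitrate (NO₃⁻) > cyanate (NCO⁻) > p-nitrophenoxide (p-O₂N–C₆H₄–O⁻) > phenoxide (PhO⁻)

Rank by basicity of the departing species: weakest base leaves most easily.
chloride: pKₐ(HCl) ≈ -7
nitrate (NO₃⁻): pKₐ(HNO₃) ≈ -1.3
cyanate (NCO⁻): pKₐ(HOCN) ≈ 3.5
p-nitrophenoxide (p-O₂N–C₆H₄–O⁻): pKₐ(p-nitrophenol) ≈ 7.2
phenoxide (PhO⁻): pKₐ(C₆H₅OH (phenol)) ≈ 10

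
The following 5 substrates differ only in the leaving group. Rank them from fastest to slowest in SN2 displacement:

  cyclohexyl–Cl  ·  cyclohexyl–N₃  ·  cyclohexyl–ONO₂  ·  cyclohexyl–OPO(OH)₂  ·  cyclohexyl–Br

cyclohexyl–Br > cyclohexyl–Cl > cyclohexyl–ONO₂ > cyclohexyl–OPO(OH)₂ > cyclohexyl–N₃

Identical carbon frameworks mean the comparison reduces to leaving-group quality.
A good leaving group is a weak base: the lower the pKₐ of its conjugate acid, the more readily it departs.
cyclohexyl–Br loses Br⁻: pKₐ(HBr) ≈ -9
cyclohexyl–Cl loses Cl⁻: pKₐ(HCl) ≈ -7
cyclohexyl–ONO₂ loses NO₃⁻: pKₐ(HNO₃) ≈ -1.3
cyclohexyl–OPO(OH)₂ loses H₂PO₄⁻: pKₐ(H₃PO₄) ≈ 2.1
cyclohexyl–N₃ loses N₃⁻: pKₐ(HN₃) ≈ 4.7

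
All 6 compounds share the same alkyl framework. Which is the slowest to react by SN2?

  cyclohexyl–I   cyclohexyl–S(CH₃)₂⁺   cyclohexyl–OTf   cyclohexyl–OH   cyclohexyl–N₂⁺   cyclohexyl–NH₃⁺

With the same alkyl group throughout, only the leaving group differentiates the rates.
Rank by basicity of the departing species: weakest base leaves most easily.
cyclohexyl–N₂⁺ loses N₂: no meaningful conjugate acid; N₂ departs as an exceptionally stable neutral molecule
cyclohexyl–OTf loses OTf⁻: pKₐ(CF₃SO₃H (triflic acid)) ≈ -14
cyclohexyl–I loses I⁻: pKₐ(HI) ≈ -10
cyclohexyl–S(CH₃)₂⁺ loses SR'₂: pKₐ(R'₂SH⁺) ≈ -7
cyclohexyl–NH₃⁺ loses NH₃: pKₐ(NH₄⁺) ≈ 9.2
cyclohexyl–OH loses OH⁻: pKₐ(H₂O) ≈ 15.7

cyclohexyl–OH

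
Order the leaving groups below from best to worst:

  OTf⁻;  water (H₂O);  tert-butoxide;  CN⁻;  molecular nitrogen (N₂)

A good leaving group is a weak base: the lower the pKₐ of its conjugate acid, the more readily it departs.
molecular nitrogen (N₂): no meaningful conjugate acid; N₂ departs as an exceptionally stable neutral molecule
OTf⁻: pKₐ(CF₃SO₃H (triflic acid)) ≈ -14
water (H₂O): pKₐ(H₃O⁺) ≈ -1.7
CN⁻: pKₐ(HCN) ≈ 9.2
tert-butoxide: pKₐ(t-BuOH) ≈ 18

molecular nitrogen (N₂) > OTf⁻ > water (H₂O) > CN⁻ > tert-butoxide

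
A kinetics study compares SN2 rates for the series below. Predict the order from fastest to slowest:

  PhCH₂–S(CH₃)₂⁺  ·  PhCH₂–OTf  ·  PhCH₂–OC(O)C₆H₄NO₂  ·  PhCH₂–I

With the same alkyl group throughout, only the leaving group differentiates the rates.
A good leaving group is a weak base: the lower the pKₐ of its conjugate acid, the more readily it departs.
PhCH₂–OTf loses OTf⁻: pKₐ(CF₃SO₃H (triflic acid)) ≈ -14
PhCH₂–I loses I⁻: pKₐ(HI) ≈ -10
PhCH₂–S(CH₃)₂⁺ loses SR'₂: pKₐ(R'₂SH⁺) ≈ -7
PhCH₂–OC(O)C₆H₄NO₂ loses p-O₂N–C₆H₄–COO⁻: pKₐ(p-nitrobenzoic acid) ≈ 3.4

PhCH₂–OTf > PhCH₂–I > PhCH₂–S(CH₃)₂⁺ > PhCH₂–OC(O)C₆H₄NO₂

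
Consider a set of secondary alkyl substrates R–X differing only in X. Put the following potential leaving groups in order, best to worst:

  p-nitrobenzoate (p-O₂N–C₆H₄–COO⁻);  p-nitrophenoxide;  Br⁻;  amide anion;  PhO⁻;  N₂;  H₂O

N₂ > Br⁻ > H₂O > p-nitrobenzoate (p-O₂N–C₆H₄–COO⁻) > p-nitrophenoxide > PhO⁻ > amide anion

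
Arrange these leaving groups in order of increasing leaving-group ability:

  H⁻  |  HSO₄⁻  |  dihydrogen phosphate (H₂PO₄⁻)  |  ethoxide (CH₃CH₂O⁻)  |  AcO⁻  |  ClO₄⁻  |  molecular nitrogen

H⁻ < ethoxide (CH₃CH₂O⁻) < AcO⁻ < dihydrogen phosphate (H₂PO₄⁻) < HSO₄⁻ < ClO₄⁻ < molecular nitrogen

molecular nitrogen: no meaningful conjugate acid; N₂ departs as an exceptionally stable neutral molecule
ClO₄⁻: pKₐ(HClO₄) ≈ -10 — extremely weak base; rarely used for safety reasons
HSO₄⁻: pKₐ(H₂SO₄) ≈ -3 — conjugate base of a strong mineral acid
dihydrogen phosphate (H₂PO₄⁻): pKₐ(H₃PO₄) ≈ 2.1
AcO⁻: pKₐ(CH₃COOH) ≈ 4.8 — resonance-stabilised but still a weak base
ethoxide (CH₃CH₂O⁻): pKₐ(CH₃CH₂OH) ≈ 16 — strong base; alkoxides do not leave unassisted
H⁻: pKₐ(H₂) ≈ 36 — extremely strong base; leaves only in special hydride-transfer contexts
Reversing gives the worst-to-best order requested.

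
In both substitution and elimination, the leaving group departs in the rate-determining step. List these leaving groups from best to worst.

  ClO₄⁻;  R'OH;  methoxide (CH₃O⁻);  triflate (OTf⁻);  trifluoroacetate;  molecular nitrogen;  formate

molecular nitrogen: no meaningful conjugate acid; N₂ departs as an exceptionally stable neutral molecule
triflate (OTf⁻): pKₐ(CF₃SO₃H (triflic acid)) ≈ -14
ClO₄⁻: pKₐ(HClO₄) ≈ -10 — extremely weak base; rarely used for safety reasons
R'OH: pKₐ(R'OH₂⁺) ≈ -2.4 — neutral; leaves from a protonated ether (an oxonium ion, R–O(H)R'⁺)
trifluoroacetate: pKₐ(CF₃COOH) ≈ 0.2 — strongly electron-withdrawing CF₃ stabilises the carboxylate
formate: pKₐ(HCOOH) ≈ 3.8 — resonance-stabilised carboxylate
methoxide (CH₃O⁻): pKₐ(CH₃OH) ≈ 15.5 — strong base; alkoxides do not leave unassisted

molecular nitrogen > triflate (OTf⁻) > ClO₄⁻ > R'OH > trifluoroacetate > formate > methoxide (CH₃O⁻)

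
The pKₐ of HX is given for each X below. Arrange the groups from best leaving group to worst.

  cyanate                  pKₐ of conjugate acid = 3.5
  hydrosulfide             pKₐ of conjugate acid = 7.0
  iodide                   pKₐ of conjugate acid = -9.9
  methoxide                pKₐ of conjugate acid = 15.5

Lower conjugate-acid pKₐ ⇒ weaker base ⇒ better leaving group.
Sorting by the given values: iodide (-9.9), cyanate (3.5), hydrosulfide (7.0), methoxide (15.5).

iodide > cyanate > hydrosulfide > methoxide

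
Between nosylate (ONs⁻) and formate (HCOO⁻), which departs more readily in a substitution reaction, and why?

nosylate (ONs⁻)

nosylate (ONs⁻) is the better leaving group.
pKₐ(p-O₂NC₆H₄SO₃H) ≈ -3.5 versus pKₐ(HCOOH) ≈ 3.8: nosylate (ONs⁻) is the much weaker base.
P-nitro group further stabilises the sulfonate.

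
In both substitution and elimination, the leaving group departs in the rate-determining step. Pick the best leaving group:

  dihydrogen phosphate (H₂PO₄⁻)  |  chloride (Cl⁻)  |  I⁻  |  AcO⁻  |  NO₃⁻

A good leaving group is a weak base: the lower the pKₐ of its conjugate acid, the more readily it departs.
I⁻: pKₐ(HI) ≈ -10
chloride (Cl⁻): pKₐ(HCl) ≈ -7
NO₃⁻: pKₐ(HNO₃) ≈ -1.3
dihydrogen phosphate (H₂PO₄⁻): pKₐ(H₃PO₄) ≈ 2.1
AcO⁻: pKₐ(CH₃COOH) ≈ 4.8

I⁻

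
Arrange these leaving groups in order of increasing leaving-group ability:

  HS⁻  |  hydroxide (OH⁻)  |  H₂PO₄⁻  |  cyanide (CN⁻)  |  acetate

hydroxide (OH⁻) < cyanide (CN⁻) < HS⁻ < acetate < H₂PO₄⁻

Rank by basicity of the departing species: weakest base leaves most easily.
H₂PO₄⁻: pKₐ(H₃PO₄) ≈ 2.1
acetate: pKₐ(CH₃COOH) ≈ 4.8
HS⁻: pKₐ(H₂S) ≈ 7
cyanide (CN⁻): pKₐ(HCN) ≈ 9.2
hydroxide (OH⁻): pKₐ(H₂O) ≈ 15.7
The question asks for worst first, so the sequence is read in increasing leaving-group ability.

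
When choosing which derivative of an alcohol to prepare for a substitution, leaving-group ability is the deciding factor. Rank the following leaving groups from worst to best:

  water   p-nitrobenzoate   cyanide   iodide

cyanide < p-nitrobenzoate < water < iodide

A good leaving group is a weak base: the lower the pKₐ of its conjugate acid, the more readily it departs.
iodide: pKₐ(HI) ≈ -10 — large, highly polarisable; very weak base
water: pKₐ(H₃O⁺) ≈ -1.7 — neutral; leaves from a protonated alcohol (R–OH₂⁺)
p-nitrobenzoate: pKₐ(p-nitrobenzoic acid) ≈ 3.4 — electron-withdrawing nitro group stabilises the carboxylate
cyanide: pKₐ(HCN) ≈ 9.2 — sp carbon stabilises the charge somewhat, but still a poor LG
Reversing gives the worst-to-best order requested.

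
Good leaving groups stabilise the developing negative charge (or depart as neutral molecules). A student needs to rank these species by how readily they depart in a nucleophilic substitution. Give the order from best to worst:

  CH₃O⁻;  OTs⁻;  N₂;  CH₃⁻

N₂ > OTs⁻ > CH₃O⁻ > CH₃⁻

Leaving-group ability tracks the stability of the departed species; conjugate-acid pKₐ is the usual yardstick (lower pKₐ → better LG).
N₂: no meaningful conjugate acid; N₂ departs as an exceptionally stable neutral molecule
OTs⁻: pKₐ(p-CH₃C₆H₄SO₃H (TsOH)) ≈ -2.8 — resonance-delocalised arenesulfonate
CH₃O⁻: pKₐ(CH₃OH) ≈ 15.5 — strong base; alkoxides do not leave unassisted
CH₃⁻: pKₐ(CH₄) ≈ 48 — unstabilised carbanion; the worst conceivable leaving group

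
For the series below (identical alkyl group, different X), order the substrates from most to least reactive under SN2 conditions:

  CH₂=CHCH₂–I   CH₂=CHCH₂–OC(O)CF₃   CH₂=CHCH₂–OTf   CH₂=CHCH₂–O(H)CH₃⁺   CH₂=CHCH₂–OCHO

The skeletons are identical, so relative rate is governed entirely by leaving-group ability.
Leaving-group ability tracks the stability of the departed species; conjugate-acid pKₐ is the usual yardstick (lower pKₐ → better LG).
CH₂=CHCH₂–OTf loses OTf⁻: pKₐ(CF₃SO₃H (triflic acid)) ≈ -14
CH₂=CHCH₂–I loses I⁻: pKₐ(HI) ≈ -10
CH₂=CHCH₂–O(H)CH₃⁺ loses R'OH: pKₐ(R'OH₂⁺) ≈ -2.4
CH₂=CHCH₂–OC(O)CF₃ loses CF₃COO⁻: pKₐ(CF₃COOH) ≈ 0.2
CH₂=CHCH₂–OCHO loses HCOO⁻: pKₐ(HCOOH) ≈ 3.8

CH₂=CHCH₂–OTf > CH₂=CHCH₂–I > CH₂=CHCH₂–O(H)CH₃⁺ > CH₂=CHCH₂–OC(O)CF₃ > CH₂=CHCH₂–OCHO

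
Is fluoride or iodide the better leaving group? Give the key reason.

iodide

iodide is the better leaving group.
pKₐ(HI) ≈ -10 versus pKₐ(HF) ≈ 3.2: iodide is the much weaker base.
Large, highly polarisable; very weak base.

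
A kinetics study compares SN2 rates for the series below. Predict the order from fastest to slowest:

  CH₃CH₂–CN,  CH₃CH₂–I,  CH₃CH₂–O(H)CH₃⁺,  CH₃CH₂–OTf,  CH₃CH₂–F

CH₃CH₂–OTf > CH₃CH₂–I > CH₃CH₂–O(H)CH₃⁺ > CH₃CH₂–F > CH₃CH₂–CN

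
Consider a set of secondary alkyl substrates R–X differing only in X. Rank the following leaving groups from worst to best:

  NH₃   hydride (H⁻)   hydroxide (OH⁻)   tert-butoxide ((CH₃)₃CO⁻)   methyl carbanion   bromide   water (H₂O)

methyl carbanion < hydride (H⁻) < tert-butoxide ((CH₃)₃CO⁻) < hydroxide (OH⁻) < NH₃ < water (H₂O) < bromide

Rank by basicity of the departing species: weakest base leaves most easily.
bromide: pKₐ(HBr) ≈ -9 — weak base; good leaving group
water (H₂O): pKₐ(H₃O⁺) ≈ -1.7 — neutral; leaves from a protonated alcohol (R–OH₂⁺)
NH₃: pKₐ(NH₄⁺) ≈ 9.2
hydroxide (OH⁻): pKₐ(H₂O) ≈ 15.7 — strong base; essentially never leaves without prior activation
tert-butoxide ((CH₃)₃CO⁻): pKₐ(t-BuOH) ≈ 18 — bulky, strongly basic alkoxide
hydride (H⁻): pKₐ(H₂) ≈ 36 — extremely strong base; leaves only in special hydride-transfer contexts
methyl carbanion: pKₐ(CH₄) ≈ 48 — unstabilised carbanion; the worst conceivable leaving group
Listed from poorest to best leaving group as asked.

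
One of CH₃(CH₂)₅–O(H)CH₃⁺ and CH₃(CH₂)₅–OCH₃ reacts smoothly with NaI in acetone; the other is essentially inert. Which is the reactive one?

CH₃(CH₂)₅–O(H)CH₃⁺

From CH₃(CH₂)₅–OCH₃ the departing group would be CH₃O⁻ (pKₐ(CH₃OH) ≈ 15.5). Strong base; alkoxides do not leave unassisted.
From CH₃(CH₂)₅–O(H)CH₃⁺ the leaving group is R'OH (pKₐ(R'OH₂⁺) ≈ -2.4). Neutral; leaves from a protonated ether (an oxonium ion, R–O(H)R'⁺).
(In practice CH₃(CH₂)₅–O(H)CH₃⁺ is made from CH₃(CH₂)₅–OCH₃ by protonation with concentrated HI, allowing neutral methanol, rather than methoxide, to depart.)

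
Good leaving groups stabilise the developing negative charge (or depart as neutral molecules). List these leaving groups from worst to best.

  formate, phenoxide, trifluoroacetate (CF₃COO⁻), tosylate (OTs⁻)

Leaving-group ability tracks the stability of the departed species; conjugate-acid pKₐ is the usual yardstick (lower pKₐ → better LG).
tosylate (OTs⁻): pKₐ(p-CH₃C₆H₄SO₃H (TsOH)) ≈ -2.8
trifluoroacetate (CF₃COO⁻): pKₐ(CF₃COOH) ≈ 0.2
formate: pKₐ(HCOOH) ≈ 3.8
phenoxide: pKₐ(C₆H₅OH (phenol)) ≈ 10
The question asks for worst first, so the sequence is read in increasing leaving-group ability.

phenoxide < formate < trifluoroacetate (CF₃COO⁻) < tosylate (OTs⁻)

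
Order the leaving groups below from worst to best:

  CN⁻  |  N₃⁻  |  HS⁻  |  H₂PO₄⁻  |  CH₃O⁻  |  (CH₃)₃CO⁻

Leaving-group ability tracks the stability of the departed species; conjugate-acid pKₐ is the usual yardstick (lower pKₐ → better LG).
H₂PO₄⁻: pKₐ(H₃PO₄) ≈ 2.1
N₃⁻: pKₐ(HN₃) ≈ 4.7
HS⁻: pKₐ(H₂S) ≈ 7
CN⁻: pKₐ(HCN) ≈ 9.2
CH₃O⁻: pKₐ(CH₃OH) ≈ 15.5
(CH₃)₃CO⁻: pKₐ(t-BuOH) ≈ 18
The question asks for worst first, so the sequence is read in increasing leaving-group ability.

(CH₃)₃CO⁻ < CH₃O⁻ < CN⁻ < HS⁻ < N₃⁻ < H₂PO₄⁻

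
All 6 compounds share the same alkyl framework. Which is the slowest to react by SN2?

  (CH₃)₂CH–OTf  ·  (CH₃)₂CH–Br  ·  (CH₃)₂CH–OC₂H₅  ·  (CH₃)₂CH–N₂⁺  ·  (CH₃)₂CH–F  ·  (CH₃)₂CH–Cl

(CH₃)₂CH–OC₂H₅

Same R in every case — rank the leaving groups.
The more stable X⁻ (or X) is on its own — i.e. the weaker a base it is — the better a leaving group it makes.
(CH₃)₂CH–N₂⁺ loses N₂: no meaningful conjugate acid; N₂ departs as an exceptionally stable neutral molecule
(CH₃)₂CH–OTf loses OTf⁻: pKₐ(CF₃SO₃H (triflic acid)) ≈ -14
(CH₃)₂CH–Br loses Br⁻: pKₐ(HBr) ≈ -9
(CH₃)₂CH–Cl loses Cl⁻: pKₐ(HCl) ≈ -7
(CH₃)₂CH–F loses F⁻: pKₐ(HF) ≈ 3.2
(CH₃)₂CH–OC₂H₅ loses CH₃CH₂O⁻: pKₐ(CH₃CH₂OH) ≈ 16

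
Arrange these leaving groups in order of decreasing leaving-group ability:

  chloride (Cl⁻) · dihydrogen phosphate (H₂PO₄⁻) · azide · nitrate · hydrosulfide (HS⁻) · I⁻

The more stable X⁻ (or X) is on its own — i.e. the weaker a base it is — the better a leaving group it makes.
I⁻: pKₐ(HI) ≈ -10
chloride (Cl⁻): pKₐ(HCl) ≈ -7
nitrate: pKₐ(HNO₃) ≈ -1.3
dihydrogen phosphate (H₂PO₄⁻): pKₐ(H₃PO₄) ≈ 2.1
azide: pKₐ(HN₃) ≈ 4.7
hydrosulfide (HS⁻): pKₐ(H₂S) ≈ 7

I⁻ > chloride (Cl⁻) > nitrate > dihydrogen phosphate (H₂PO₄⁻) > azide > hydrosulfide (HS⁻)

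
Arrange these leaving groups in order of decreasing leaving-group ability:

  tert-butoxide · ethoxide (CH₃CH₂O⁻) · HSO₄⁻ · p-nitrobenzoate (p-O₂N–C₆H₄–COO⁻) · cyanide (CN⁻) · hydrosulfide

HSO₄⁻ > p-nitrobenzoate (p-O₂N–C₆H₄–COO⁻) > hydrosulfide > cyanide (CN⁻) > ethoxide (CH₃CH₂O⁻) > tert-butoxide

The more stable X⁻ (or X) is on its own — i.e. the weaker a base it is — the better a leaving group it makes.
HSO₄⁻: pKₐ(H₂SO₄) ≈ -3 — conjugate base of a strong mineral acid
p-nitrobenzoate (p-O₂N–C₆H₄–COO⁻): pKₐ(p-nitrobenzoic acid) ≈ 3.4 — electron-withdrawing nitro group stabilises the carboxylate
hydrosulfide: pKₐ(H₂S) ≈ 7
cyanide (CN⁻): pKₐ(HCN) ≈ 9.2
ethoxide (CH₃CH₂O⁻): pKₐ(CH₃CH₂OH) ≈ 16 — strong base; alkoxides do not leave unassisted
tert-butoxide: pKₐ(t-BuOH) ≈ 18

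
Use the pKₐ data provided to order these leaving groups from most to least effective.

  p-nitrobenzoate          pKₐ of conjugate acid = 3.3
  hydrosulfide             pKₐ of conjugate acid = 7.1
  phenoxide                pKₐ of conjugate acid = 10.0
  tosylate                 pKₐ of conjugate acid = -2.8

tosylate > p-nitrobenzoate > hydrosulfide > phenoxide

Lower conjugate-acid pKₐ ⇒ weaker base ⇒ better leaving group.
Sorting by the given values: tosylate (-2.8), p-nitrobenzoate (3.3), hydrosulfide (7.1), phenoxide (10.0).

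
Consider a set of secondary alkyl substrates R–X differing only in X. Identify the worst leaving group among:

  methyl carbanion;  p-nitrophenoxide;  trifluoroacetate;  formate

methyl carbanion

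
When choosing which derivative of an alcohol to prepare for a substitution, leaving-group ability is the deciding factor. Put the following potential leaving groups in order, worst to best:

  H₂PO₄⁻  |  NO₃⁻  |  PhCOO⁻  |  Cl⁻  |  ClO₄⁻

PhCOO⁻ < H₂PO₄⁻ < NO₃⁻ < Cl⁻ < ClO₄⁻

ClO₄⁻: pKₐ(HClO₄) ≈ -10
Cl⁻: pKₐ(HCl) ≈ -7
NO₃⁻: pKₐ(HNO₃) ≈ -1.3
H₂PO₄⁻: pKₐ(H₃PO₄) ≈ 2.1
PhCOO⁻: pKₐ(C₆H₅COOH) ≈ 4.2
Listed from poorest to best leaving group as asked.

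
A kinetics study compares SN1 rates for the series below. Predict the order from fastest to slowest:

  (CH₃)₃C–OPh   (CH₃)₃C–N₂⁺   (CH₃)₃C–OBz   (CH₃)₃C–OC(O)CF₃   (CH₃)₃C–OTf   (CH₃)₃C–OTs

With the same alkyl group throughout, only the leaving group differentiates the rates.
A good leaving group is a weak base: the lower the pKₐ of its conjugate acid, the more readily it departs.
(CH₃)₃C–N₂⁺ loses N₂: no meaningful conjugate acid; N₂ departs as an exceptionally stable neutral molecule
(CH₃)₃C–OTf loses OTf⁻: pKₐ(CF₃SO₃H (triflic acid)) ≈ -14
(CH₃)₃C–OTs loses OTs⁻: pKₐ(p-CH₃C₆H₄SO₃H (TsOH)) ≈ -2.8
(CH₃)₃C–OC(O)CF₃ loses CF₃COO⁻: pKₐ(CF₃COOH) ≈ 0.2
(CH₃)₃C–OBz loses PhCOO⁻: pKₐ(C₆H₅COOH) ≈ 4.2
(CH₃)₃C–OPh loses PhO⁻: pKₐ(C₆H₅OH (phenol)) ≈ 10

(CH₃)₃C–N₂⁺ > (CH₃)₃C–OTf > (CH₃)₃C–OTs > (CH₃)₃C–OC(O)CF₃ > (CH₃)₃C–OBz > (CH₃)₃C–OPh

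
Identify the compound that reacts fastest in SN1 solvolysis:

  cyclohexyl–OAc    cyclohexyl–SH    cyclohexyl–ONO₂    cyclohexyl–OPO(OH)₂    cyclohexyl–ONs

With the same alkyl group throughout, only the leaving group differentiates the rates.
A good leaving group is a weak base: the lower the pKₐ of its conjugate acid, the more readily it departs.
cyclohexyl–ONs loses ONs⁻: pKₐ(p-O₂NC₆H₄SO₃H) ≈ -3.5
cyclohexyl–ONO₂ loses NO₃⁻: pKₐ(HNO₃) ≈ -1.3
cyclohexyl–OPO(OH)₂ loses H₂PO₄⁻: pKₐ(H₃PO₄) ≈ 2.1
cyclohexyl–OAc loses AcO⁻: pKₐ(CH₃COOH) ≈ 4.8
cyclohexyl–SH loses HS⁻: pKₐ(H₂S) ≈ 7

cyclohexyl–ONs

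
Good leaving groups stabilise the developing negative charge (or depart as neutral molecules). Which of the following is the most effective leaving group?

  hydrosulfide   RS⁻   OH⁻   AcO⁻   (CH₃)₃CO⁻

AcO⁻

The more stable X⁻ (or X) is on its own — i.e. the weaker a base it is — the better a leaving group it makes.
AcO⁻: pKₐ(CH₃COOH) ≈ 4.8
hydrosulfide: pKₐ(H₂S) ≈ 7
RS⁻: pKₐ(RSH (a thiol)) ≈ 10.5
OH⁻: pKₐ(H₂O) ≈ 15.7
(CH₃)₃CO⁻: pKₐ(t-BuOH) ≈ 18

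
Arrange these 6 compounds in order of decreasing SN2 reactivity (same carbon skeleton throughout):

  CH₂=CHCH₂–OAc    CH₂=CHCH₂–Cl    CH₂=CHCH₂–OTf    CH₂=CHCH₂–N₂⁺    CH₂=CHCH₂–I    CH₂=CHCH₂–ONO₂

The skeletons are identical, so relative rate is governed entirely by leaving-group ability.
Leaving-group ability tracks the stability of the departed species; conjugate-acid pKₐ is the usual yardstick (lower pKₐ → better LG).
CH₂=CHCH₂–N₂⁺ loses N₂: no meaningful conjugate acid; N₂ departs as an exceptionally stable neutral molecule
CH₂=CHCH₂–OTf loses OTf⁻: pKₐ(CF₃SO₃H (triflic acid)) ≈ -14
CH₂=CHCH₂–I loses I⁻: pKₐ(HI) ≈ -10
CH₂=CHCH₂–Cl loses Cl⁻: pKₐ(HCl) ≈ -7
CH₂=CHCH₂–ONO₂ loses NO₃⁻: pKₐ(HNO₃) ≈ -1.3
CH₂=CHCH₂–OAc loses AcO⁻: pKₐ(CH₃COOH) ≈ 4.8

CH₂=CHCH₂–N₂⁺ > CH₂=CHCH₂–OTf > CH₂=CHCH₂–I > CH₂=CHCH₂–Cl > CH₂=CHCH₂–ONO₂ > CH₂=CHCH₂–OAc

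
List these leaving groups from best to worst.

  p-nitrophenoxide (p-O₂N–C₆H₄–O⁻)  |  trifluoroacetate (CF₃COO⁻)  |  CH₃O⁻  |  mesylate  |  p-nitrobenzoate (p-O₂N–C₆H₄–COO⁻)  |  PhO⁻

The more stable X⁻ (or X) is on its own — i.e. the weaker a base it is — the better a leaving group it makes.
mesylate: pKₐ(CH₃SO₃H (MsOH)) ≈ -1.9 — resonance-delocalised alkanesulfonate
trifluoroacetate (CF₃COO⁻): pKₐ(CF₃COOH) ≈ 0.2
p-nitrobenzoate (p-O₂N–C₆H₄–COO⁻): pKₐ(p-nitrobenzoic acid) ≈ 3.4 — electron-withdrawing nitro group stabilises the carboxylate
p-nitrophenoxide (p-O₂N–C₆H₄–O⁻): pKₐ(p-nitrophenol) ≈ 7.2
PhO⁻: pKₐ(C₆H₅OH (phenol)) ≈ 10
CH₃O⁻: pKₐ(CH₃OH) ≈ 15.5 — strong base; alkoxides do not leave unassisted

mesylate > trifluoroacetate (CF₃COO⁻) > p-nitrobenzoate (p-O₂N–C₆H₄–COO⁻) > p-nitrophenoxide (p-O₂N–C₆H₄–O⁻) > PhO⁻ > CH₃O⁻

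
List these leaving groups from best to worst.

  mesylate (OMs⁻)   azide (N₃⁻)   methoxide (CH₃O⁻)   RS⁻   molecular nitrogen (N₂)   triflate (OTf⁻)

molecular nitrogen (N₂) > triflate (OTf⁻) > mesylate (OMs⁻) > azide (N₃⁻) > RS⁻ > methoxide (CH₃O⁻)

Leaving-group ability tracks the stability of the departed species; conjugate-acid pKₐ is the usual yardstick (lower pKₐ → better LG).
molecular nitrogen (N₂): no meaningful conjugate acid; N₂ departs as an exceptionally stable neutral molecule
triflate (OTf⁻): pKₐ(CF₃SO₃H (triflic acid)) ≈ -14 — charge spread over three oxygens and a CF₃ group; the premier leaving group in synthesis
mesylate (OMs⁻): pKₐ(CH₃SO₃H (MsOH)) ≈ -1.9 — resonance-delocalised alkanesulfonate
azide (N₃⁻): pKₐ(HN₃) ≈ 4.7 — linear, resonance-stabilised
RS⁻: pKₐ(RSH (a thiol)) ≈ 10.5
methoxide (CH₃O⁻): pKₐ(CH₃OH) ≈ 15.5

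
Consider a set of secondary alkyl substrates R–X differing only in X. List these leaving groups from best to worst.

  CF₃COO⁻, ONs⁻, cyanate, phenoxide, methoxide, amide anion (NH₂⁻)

Rank by basicity of the departing species: weakest base leaves most easily.
ONs⁻: pKₐ(p-O₂NC₆H₄SO₃H) ≈ -3.5
CF₃COO⁻: pKₐ(CF₃COOH) ≈ 0.2 — strongly electron-withdrawing CF₃ stabilises the carboxylate
cyanate: pKₐ(HOCN) ≈ 3.5
phenoxide: pKₐ(C₆H₅OH (phenol)) ≈ 10 — resonance into the ring helps, but still a poor LG
methoxide: pKₐ(CH₃OH) ≈ 15.5
amide anion (NH₂⁻): pKₐ(NH₃) ≈ 38

ONs⁻ > CF₃COO⁻ > cyanate > phenoxide > methoxide > amide anion (NH₂⁻)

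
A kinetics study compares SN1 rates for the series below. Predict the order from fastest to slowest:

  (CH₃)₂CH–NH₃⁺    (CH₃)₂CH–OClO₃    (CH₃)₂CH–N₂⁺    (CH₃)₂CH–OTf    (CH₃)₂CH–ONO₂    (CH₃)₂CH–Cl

Identical carbon frameworks mean the comparison reduces to leaving-group quality.
Leaving-group ability tracks the stability of the departed species; conjugate-acid pKₐ is the usual yardstick (lower pKₐ → better LG).
(CH₃)₂CH–N₂⁺ loses N₂: no meaningful conjugate acid; N₂ departs as an exceptionally stable neutral molecule
(CH₃)₂CH–OTf loses OTf⁻: pKₐ(CF₃SO₃H (triflic acid)) ≈ -14
(CH₃)₂CH–OClO₃ loses ClO₄⁻: pKₐ(HClO₄) ≈ -10
(CH₃)₂CH–Cl loses Cl⁻: pKₐ(HCl) ≈ -7
(CH₃)₂CH–ONO₂ loses NO₃⁻: pKₐ(HNO₃) ≈ -1.3
(CH₃)₂CH–NH₃⁺ loses NH₃: pKₐ(NH₄⁺) ≈ 9.2

(CH₃)₂CH–N₂⁺ > (CH₃)₂CH–OTf > (CH₃)₂CH–OClO₃ > (CH₃)₂CH–Cl > (CH₃)₂CH–ONO₂ > (CH₃)₂CH–NH₃⁺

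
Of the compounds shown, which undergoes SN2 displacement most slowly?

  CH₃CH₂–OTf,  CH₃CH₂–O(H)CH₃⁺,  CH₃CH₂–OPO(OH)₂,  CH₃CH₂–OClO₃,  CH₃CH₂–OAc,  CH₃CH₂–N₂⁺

CH₃CH₂–OAc

Identical carbon frameworks mean the comparison reduces to leaving-group quality.
Leaving-group ability tracks the stability of the departed species; conjugate-acid pKₐ is the usual yardstick (lower pKₐ → better LG).
CH₃CH₂–N₂⁺ loses N₂: no meaningful conjugate acid; N₂ departs as an exceptionally stable neutral molecule
CH₃CH₂–OTf loses OTf⁻: pKₐ(CF₃SO₃H (triflic acid)) ≈ -14
CH₃CH₂–OClO₃ loses ClO₄⁻: pKₐ(HClO₄) ≈ -10
CH₃CH₂–O(H)CH₃⁺ loses R'OH: pKₐ(R'OH₂⁺) ≈ -2.4
CH₃CH₂–OPO(OH)₂ loses H₂PO₄⁻: pKₐ(H₃PO₄) ≈ 2.1
CH₃CH₂–OAc loses AcO⁻: pKₐ(CH₃COOH) ≈ 4.8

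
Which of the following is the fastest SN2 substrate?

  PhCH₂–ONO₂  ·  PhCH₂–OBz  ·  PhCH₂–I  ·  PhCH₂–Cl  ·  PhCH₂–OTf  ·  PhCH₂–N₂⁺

PhCH₂–N₂⁺

The skeletons are identical, so relative rate is governed entirely by leaving-group ability.
Leaving-group ability tracks the stability of the departed species; conjugate-acid pKₐ is the usual yardstick (lower pKₐ → better LG).
PhCH₂–N₂⁺ loses N₂: no meaningful conjugate acid; N₂ departs as an exceptionally stable neutral molecule
PhCH₂–OTf loses OTf⁻: pKₐ(CF₃SO₃H (triflic acid)) ≈ -14
PhCH₂–I loses I⁻: pKₐ(HI) ≈ -10
PhCH₂–Cl loses Cl⁻: pKₐ(HCl) ≈ -7
PhCH₂–ONO₂ loses NO₃⁻: pKₐ(HNO₃) ≈ -1.3
PhCH₂–OBz loses PhCOO⁻: pKₐ(C₆H₅COOH) ≈ 4.2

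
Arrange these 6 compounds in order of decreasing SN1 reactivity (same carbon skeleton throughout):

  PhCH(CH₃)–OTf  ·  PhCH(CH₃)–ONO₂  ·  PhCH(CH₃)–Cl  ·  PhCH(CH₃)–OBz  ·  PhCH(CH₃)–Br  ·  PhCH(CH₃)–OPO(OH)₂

PhCH(CH₃)–OTf > PhCH(CH₃)–Br > PhCH(CH₃)–Cl > PhCH(CH₃)–ONO₂ > PhCH(CH₃)–OPO(OH)₂ > PhCH(CH₃)–OBz

Same R in every case — rank the leaving groups.
Rank by basicity of the departing species: weakest base leaves most easily.
PhCH(CH₃)–OTf loses OTf⁻: pKₐ(CF₃SO₃H (triflic acid)) ≈ -14
PhCH(CH₃)–Br loses Br⁻: pKₐ(HBr) ≈ -9
PhCH(CH₃)–Cl loses Cl⁻: pKₐ(HCl) ≈ -7
PhCH(CH₃)–ONO₂ loses NO₃⁻: pKₐ(HNO₃) ≈ -1.3
PhCH(CH₃)–OPO(OH)₂ loses H₂PO₄⁻: pKₐ(H₃PO₄) ≈ 2.1
PhCH(CH₃)–OBz loses PhCOO⁻: pKₐ(C₆H₅COOH) ≈ 4.2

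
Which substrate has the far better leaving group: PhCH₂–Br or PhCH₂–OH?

PhCH₂–Br

From PhCH₂–OH the departing group would be OH⁻ (pKₐ(H₂O) ≈ 15.7). Strong base; essentially never leaves without prior activation.
From PhCH₂–Br the leaving group is Br⁻ (pKₐ(HBr) ≈ -9). Weak base; good leaving group.
(In practice PhCH₂–Br is made from PhCH₂–OH by treatment with PBr₃, replacing the hydroxyl with bromide.)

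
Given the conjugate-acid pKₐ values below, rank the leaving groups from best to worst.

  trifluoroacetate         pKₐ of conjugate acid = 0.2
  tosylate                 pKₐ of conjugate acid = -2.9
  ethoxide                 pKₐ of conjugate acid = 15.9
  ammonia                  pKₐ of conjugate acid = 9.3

Lower conjugate-acid pKₐ ⇒ weaker base ⇒ better leaving group.
Sorting by the given values: tosylate (-2.9), trifluoroacetate (0.2), ammonia (9.3), ethoxide (15.9).

tosylate > trifluoroacetate > ammonia > ethoxide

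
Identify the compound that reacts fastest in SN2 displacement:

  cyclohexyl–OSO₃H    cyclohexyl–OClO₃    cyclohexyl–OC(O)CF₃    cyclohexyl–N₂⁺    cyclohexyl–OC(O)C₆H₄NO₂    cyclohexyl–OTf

cyclohexyl–N₂⁺

With the same alkyl group throughout, only the leaving group differentiates the rates.
The more stable X⁻ (or X) is on its own — i.e. the weaker a base it is — the better a leaving group it makes.
cyclohexyl–N₂⁺ loses N₂: no meaningful conjugate acid; N₂ departs as an exceptionally stable neutral molecule
cyclohexyl–OTf loses OTf⁻: pKₐ(CF₃SO₃H (triflic acid)) ≈ -14
cyclohexyl–OClO₃ loses ClO₄⁻: pKₐ(HClO₄) ≈ -10
cyclohexyl–OSO₃H loses HSO₄⁻: pKₐ(H₂SO₄) ≈ -3
cyclohexyl–OC(O)CF₃ loses CF₃COO⁻: pKₐ(CF₃COOH) ≈ 0.2
cyclohexyl–OC(O)C₆H₄NO₂ loses p-O₂N–C₆H₄–COO⁻: pKₐ(p-nitrobenzoic acid) ≈ 3.4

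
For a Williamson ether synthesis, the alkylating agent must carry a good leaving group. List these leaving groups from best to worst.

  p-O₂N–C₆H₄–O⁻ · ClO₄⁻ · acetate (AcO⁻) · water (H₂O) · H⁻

ClO₄⁻: pKₐ(HClO₄) ≈ -10 — extremely weak base; rarely used for safety reasons
water (H₂O): pKₐ(H₃O⁺) ≈ -1.7
acetate (AcO⁻): pKₐ(CH₃COOH) ≈ 4.8
p-O₂N–C₆H₄–O⁻: pKₐ(p-nitrophenol) ≈ 7.2
H⁻: pKₐ(H₂) ≈ 36 — extremely strong base; leaves only in special hydride-transfer contexts

ClO₄⁻ > water (H₂O) > acetate (AcO⁻) > p-O₂N–C₆H₄–O⁻ > H⁻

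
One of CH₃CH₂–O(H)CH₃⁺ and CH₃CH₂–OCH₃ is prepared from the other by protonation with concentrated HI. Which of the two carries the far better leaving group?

CH₃CH₂–O(H)CH₃⁺

From CH₃CH₂–OCH₃ the departing group would be CH₃O⁻ (pKₐ(CH₃OH) ≈ 15.5). Strong base; alkoxides do not leave unassisted.
From CH₃CH₂–O(H)CH₃⁺ the leaving group is R'OH (pKₐ(R'OH₂⁺) ≈ -2.4). Neutral; leaves from a protonated ether (an oxonium ion, R–O(H)R'⁺).
Protonation with concentrated HI works by allowing neutral methanol, rather than methoxide, to depart, making CH₃CH₂–O(H)CH₃⁺ enormously more reactive.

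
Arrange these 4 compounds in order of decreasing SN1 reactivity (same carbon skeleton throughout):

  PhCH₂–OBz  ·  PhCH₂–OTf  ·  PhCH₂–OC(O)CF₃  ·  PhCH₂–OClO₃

PhCH₂–OTf > PhCH₂–OClO₃ > PhCH₂–OC(O)CF₃ > PhCH₂–OBz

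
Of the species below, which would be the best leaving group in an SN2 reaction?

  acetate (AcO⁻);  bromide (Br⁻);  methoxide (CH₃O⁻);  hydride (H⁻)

The more stable X⁻ (or X) is on its own — i.e. the weaker a base it is — the better a leaving group it makes.
bromide (Br⁻): pKₐ(HBr) ≈ -9
acetate (AcO⁻): pKₐ(CH₃COOH) ≈ 4.8
methoxide (CH₃O⁻): pKₐ(CH₃OH) ≈ 15.5
hydride (H⁻): pKₐ(H₂) ≈ 36

bromide (Br⁻)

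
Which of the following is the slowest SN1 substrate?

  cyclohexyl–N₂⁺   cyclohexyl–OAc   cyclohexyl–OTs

cyclohexyl–OAc

Same R in every case — rank the leaving groups.
Rank by basicity of the departing species: weakest base leaves most easily.
cyclohexyl–N₂⁺ loses N₂: no meaningful conjugate acid; N₂ departs as an exceptionally stable neutral molecule
cyclohexyl–OTs loses OTs⁻: pKₐ(p-CH₃C₆H₄SO₃H (TsOH)) ≈ -2.8
cyclohexyl–OAc loses AcO⁻: pKₐ(CH₃COOH) ≈ 4.8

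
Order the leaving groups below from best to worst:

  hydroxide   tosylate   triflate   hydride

Leaving-group ability tracks the stability of the departed species; conjugate-acid pKₐ is the usual yardstick (lower pKₐ → better LG).
triflate: pKₐ(CF₃SO₃H (triflic acid)) ≈ -14
tosylate: pKₐ(p-CH₃C₆H₄SO₃H (TsOH)) ≈ -2.8
hydroxide: pKₐ(H₂O) ≈ 15.7
hydride: pKₐ(H₂) ≈ 36

triflate > tosylate > hydroxide > hydride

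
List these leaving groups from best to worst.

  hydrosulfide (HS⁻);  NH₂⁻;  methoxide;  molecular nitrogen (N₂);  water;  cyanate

molecular nitrogen (N₂) > water > cyanate > hydrosulfide (HS⁻) > methoxide > NH₂⁻

Leaving-group ability tracks the stability of the departed species; conjugate-acid pKₐ is the usual yardstick (lower pKₐ → better LG).
molecular nitrogen (N₂): no meaningful conjugate acid; N₂ departs as an exceptionally stable neutral molecule
water: pKₐ(H₃O⁺) ≈ -1.7
cyanate: pKₐ(HOCN) ≈ 3.5
hydrosulfide (HS⁻): pKₐ(H₂S) ≈ 7
methoxide: pKₐ(CH₃OH) ≈ 15.5
NH₂⁻: pKₐ(NH₃) ≈ 38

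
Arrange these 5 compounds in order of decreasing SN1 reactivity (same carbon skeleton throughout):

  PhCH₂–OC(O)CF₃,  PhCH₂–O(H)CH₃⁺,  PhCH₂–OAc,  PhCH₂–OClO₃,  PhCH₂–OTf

Same R in every case — rank the leaving groups.
A good leaving group is a weak base: the lower the pKₐ of its conjugate acid, the more readily it departs.
PhCH₂–OTf loses OTf⁻: pKₐ(CF₃SO₃H (triflic acid)) ≈ -14
PhCH₂–OClO₃ loses ClO₄⁻: pKₐ(HClO₄) ≈ -10
PhCH₂–O(H)CH₃⁺ loses R'OH: pKₐ(R'OH₂⁺) ≈ -2.4
PhCH₂–OC(O)CF₃ loses CF₃COO⁻: pKₐ(CF₃COOH) ≈ 0.2
PhCH₂–OAc loses AcO⁻: pKₐ(CH₃COOH) ≈ 4.8

PhCH₂–OTf > PhCH₂–OClO₃ > PhCH₂–O(H)CH₃⁺ > PhCH₂–OC(O)CF₃ > PhCH₂–OAc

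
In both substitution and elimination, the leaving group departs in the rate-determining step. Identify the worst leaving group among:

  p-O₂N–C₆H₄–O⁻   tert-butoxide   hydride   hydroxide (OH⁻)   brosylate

hydride

brosylate: pKₐ(p-BrC₆H₄SO₃H) ≈ -2.8
p-O₂N–C₆H₄–O⁻: pKₐ(p-nitrophenol) ≈ 7.2
hydroxide (OH⁻): pKₐ(H₂O) ≈ 15.7
tert-butoxide: pKₐ(t-BuOH) ≈ 18
hydride: pKₐ(H₂) ≈ 36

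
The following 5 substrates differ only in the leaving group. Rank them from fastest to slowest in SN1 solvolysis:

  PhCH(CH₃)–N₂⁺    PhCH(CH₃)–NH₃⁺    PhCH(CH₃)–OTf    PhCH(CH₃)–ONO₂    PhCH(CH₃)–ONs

Identical carbon frameworks mean the comparison reduces to leaving-group quality.
A good leaving group is a weak base: the lower the pKₐ of its conjugate acid, the more readily it departs.
PhCH(CH₃)–N₂⁺ loses N₂: no meaningful conjugate acid; N₂ departs as an exceptionally stable neutral molecule
PhCH(CH₃)–OTf loses OTf⁻: pKₐ(CF₃SO₃H (triflic acid)) ≈ -14
PhCH(CH₃)–ONs loses ONs⁻: pKₐ(p-O₂NC₆H₄SO₃H) ≈ -3.5
PhCH(CH₃)–ONO₂ loses NO₃⁻: pKₐ(HNO₃) ≈ -1.3
PhCH(CH₃)–NH₃⁺ loses NH₃: pKₐ(NH₄⁺) ≈ 9.2

PhCH(CH₃)–N₂⁺ > PhCH(CH₃)–OTf > PhCH(CH₃)–ONs > PhCH(CH₃)–ONO₂ > PhCH(CH₃)–NH₃⁺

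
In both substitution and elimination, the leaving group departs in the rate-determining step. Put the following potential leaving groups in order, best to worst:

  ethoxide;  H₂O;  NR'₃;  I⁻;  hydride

Leaving-group ability tracks the stability of the departed species; conjugate-acid pKₐ is the usual yardstick (lower pKₐ → better LG).
I⁻: pKₐ(HI) ≈ -10 — large, highly polarisable; very weak base
H₂O: pKₐ(H₃O⁺) ≈ -1.7 — neutral; leaves from a protonated alcohol (R–OH₂⁺)
NR'₃: pKₐ(R'₃NH⁺) ≈ 10.7 — neutral but still a fairly strong base; Hofmann-elimination LG
ethoxide: pKₐ(CH₃CH₂OH) ≈ 16 — strong base; alkoxides do not leave unassisted
hydride: pKₐ(H₂) ≈ 36

I⁻ > H₂O > NR'₃ > ethoxide > hydride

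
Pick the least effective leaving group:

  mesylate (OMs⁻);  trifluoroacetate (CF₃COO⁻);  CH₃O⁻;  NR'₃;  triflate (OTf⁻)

triflate (OTf⁻): pKₐ(CF₃SO₃H (triflic acid)) ≈ -14
mesylate (OMs⁻): pKₐ(CH₃SO₃H (MsOH)) ≈ -1.9
trifluoroacetate (CF₃COO⁻): pKₐ(CF₃COOH) ≈ 0.2
NR'₃: pKₐ(R'₃NH⁺) ≈ 10.7
CH₃O⁻: pKₐ(CH₃OH) ≈ 15.5

CH₃O⁻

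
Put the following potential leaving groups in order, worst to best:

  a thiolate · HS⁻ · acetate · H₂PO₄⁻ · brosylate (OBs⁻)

a thiolate < HS⁻ < acetate < H₂PO₄⁻ < brosylate (OBs⁻)

The more stable X⁻ (or X) is on its own — i.e. the weaker a base it is — the better a leaving group it makes.
brosylate (OBs⁻): pKₐ(p-BrC₆H₄SO₃H) ≈ -2.8
H₂PO₄⁻: pKₐ(H₃PO₄) ≈ 2.1
acetate: pKₐ(CH₃COOH) ≈ 4.8
HS⁻: pKₐ(H₂S) ≈ 7
a thiolate: pKₐ(RSH (a thiol)) ≈ 10.5
Reversing gives the worst-to-best order requested.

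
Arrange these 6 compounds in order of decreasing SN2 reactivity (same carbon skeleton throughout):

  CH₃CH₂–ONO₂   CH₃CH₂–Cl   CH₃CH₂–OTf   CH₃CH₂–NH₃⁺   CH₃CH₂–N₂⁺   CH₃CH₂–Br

CH₃CH₂–N₂⁺ > CH₃CH₂–OTf > CH₃CH₂–Br > CH₃CH₂–Cl > CH₃CH₂–ONO₂ > CH₃CH₂–NH₃⁺

Same R in every case — rank the leaving groups.
The more stable X⁻ (or X) is on its own — i.e. the weaker a base it is — the better a leaving group it makes.
CH₃CH₂–N₂⁺ loses N₂: no meaningful conjugate acid; N₂ departs as an exceptionally stable neutral molecule
CH₃CH₂–OTf loses OTf⁻: pKₐ(CF₃SO₃H (triflic acid)) ≈ -14
CH₃CH₂–Br loses Br⁻: pKₐ(HBr) ≈ -9
CH₃CH₂–Cl loses Cl⁻: pKₐ(HCl) ≈ -7
CH₃CH₂–ONO₂ loses NO₃⁻: pKₐ(HNO₃) ≈ -1.3
CH₃CH₂–NH₃⁺ loses NH₃: pKₐ(NH₄⁺) ≈ 9.2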